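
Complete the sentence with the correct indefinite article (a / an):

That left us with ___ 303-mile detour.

The indefinite article is chosen by the initial *sound* of the following word, not its spelling.
The number *303* is spoken "three hundred …", beginning with /θriː/ — a consonant sound.
So the article is *a*: That left us with a 303-mile detour.

a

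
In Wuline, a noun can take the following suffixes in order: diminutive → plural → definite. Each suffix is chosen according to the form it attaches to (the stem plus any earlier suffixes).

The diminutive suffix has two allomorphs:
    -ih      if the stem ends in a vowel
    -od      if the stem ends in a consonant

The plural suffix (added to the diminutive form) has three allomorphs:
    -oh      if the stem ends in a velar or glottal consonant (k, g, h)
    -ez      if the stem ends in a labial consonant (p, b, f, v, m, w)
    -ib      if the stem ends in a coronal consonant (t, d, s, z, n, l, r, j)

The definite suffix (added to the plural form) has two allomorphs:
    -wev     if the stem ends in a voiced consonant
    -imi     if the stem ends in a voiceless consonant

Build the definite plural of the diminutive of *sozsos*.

The final sound of *sozsos* is /s/, which is a consonant, so the diminutive suffix is -od, giving *sozsosod*.
The diminutive form *sozsosod* — final consonant /d/ (coronal) → -ib → *sozsosodib*.
The plural form *sozsosodib* — final consonant /b/ (voiced) → -wev → *sozsosodibwev*.

sozsosodibwev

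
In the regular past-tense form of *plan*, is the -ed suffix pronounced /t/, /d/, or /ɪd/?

The stem *plan* ends in a voiced sound other than /d/.
The -ed suffix is realized as /ɪd/ after /t, d/; as /t/ after other voiceless consonants; and as /d/ after other voiced sounds.
So -ed on *plan* is pronounced /d/.

/d/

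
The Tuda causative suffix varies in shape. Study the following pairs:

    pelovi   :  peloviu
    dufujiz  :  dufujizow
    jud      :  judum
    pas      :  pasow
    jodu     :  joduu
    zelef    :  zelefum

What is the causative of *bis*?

The suffix is conditioned by the final sound: -ow when the stem ends in a sibilant (*dufujiz*, *pas*); -um when the stem ends in a non-sibilant consonant (*jud*, *zelef*); -u when the stem ends in a vowel (*pelovi*, *jodu*).
The final sound of *bis* is /s/, which is a sibilant, so the suffix is -ow, giving *bisow*.

bisow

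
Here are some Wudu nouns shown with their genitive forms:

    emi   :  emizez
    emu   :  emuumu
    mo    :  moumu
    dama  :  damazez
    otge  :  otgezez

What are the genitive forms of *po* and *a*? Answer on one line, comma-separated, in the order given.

poumu, azez

Looking at the last vowel of each stem: -umu when the last vowel of the stem is a rounded vowel (*emu*, *mo*); -zez when the last vowel of the stem is an unrounded vowel (*emi*, *dama*, *otge*).
The last vowel of *po* is /o/, which is a rounded vowel, so the suffix is -umu, giving *poumu*.
*a* — last vowel /a/ (an unrounded vowel) → -zez → *azez*.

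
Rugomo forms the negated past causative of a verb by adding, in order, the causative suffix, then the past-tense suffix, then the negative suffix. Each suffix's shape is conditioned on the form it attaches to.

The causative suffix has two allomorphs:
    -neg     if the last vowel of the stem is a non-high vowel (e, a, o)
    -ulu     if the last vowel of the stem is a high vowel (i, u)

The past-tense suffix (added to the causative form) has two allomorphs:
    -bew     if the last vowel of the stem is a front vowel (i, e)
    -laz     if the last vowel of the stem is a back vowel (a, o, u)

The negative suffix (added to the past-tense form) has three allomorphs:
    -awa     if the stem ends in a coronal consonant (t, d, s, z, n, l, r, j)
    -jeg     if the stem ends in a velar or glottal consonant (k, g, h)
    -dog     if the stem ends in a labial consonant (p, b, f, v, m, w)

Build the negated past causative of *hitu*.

hituululazawa

*hitu* — last vowel /u/ (a high vowel) → -ulu → *hituulu*.
The causative form *hituulu*: last vowel = /u/, a back vowel → -laz → *hituululaz*.
The final consonant of the past-tense form *hituululaz* is /z/, which is coronal, so the negative suffix is -awa, giving *hituululazawa*.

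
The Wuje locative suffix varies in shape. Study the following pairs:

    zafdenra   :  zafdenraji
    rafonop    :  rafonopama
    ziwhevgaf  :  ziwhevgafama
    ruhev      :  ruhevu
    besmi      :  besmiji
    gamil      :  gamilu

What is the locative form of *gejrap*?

gejrapama

The suffix is conditioned by the final sound: -ama when the stem ends in a voiceless consonant (*rafonop*, *ziwhevgaf*); -u when the stem ends in a voiced consonant (*ruhev*, *gamil*); -ji when the stem ends in a vowel (*zafdenra*, *besmi*).
*gejrap* — final sound /p/ (a voiceless consonant) → -ama → *gejrapama*.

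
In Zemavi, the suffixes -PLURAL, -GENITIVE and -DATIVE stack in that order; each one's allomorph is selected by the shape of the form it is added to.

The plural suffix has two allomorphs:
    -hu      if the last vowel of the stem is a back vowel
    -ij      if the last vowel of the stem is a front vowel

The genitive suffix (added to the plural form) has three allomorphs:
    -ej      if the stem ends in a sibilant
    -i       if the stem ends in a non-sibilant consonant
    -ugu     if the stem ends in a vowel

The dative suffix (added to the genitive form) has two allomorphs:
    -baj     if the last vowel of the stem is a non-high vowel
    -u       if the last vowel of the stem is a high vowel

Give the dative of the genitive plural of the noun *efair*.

*efair*: last vowel = /i/, a front vowel → -ij → *efairij*.
Since the final sound of the plural form *efairij* is /j/ (a non-sibilant consonant), it takes -i, giving *efairiji*.
The genitive form *efairiji* — last vowel /i/ (a high vowel) → -u → *efairijiu*.

efairijiu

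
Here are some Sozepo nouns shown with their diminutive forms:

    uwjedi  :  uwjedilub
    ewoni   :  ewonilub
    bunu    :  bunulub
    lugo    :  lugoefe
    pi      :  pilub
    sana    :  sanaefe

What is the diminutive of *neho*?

The pattern is height harmony: -lub when the last vowel of the stem is a high vowel (*uwjedi*, *ewoni*, *bunu*, *pi*); -efe when the last vowel of the stem is a non-high vowel (*lugo*, *sana*).
*neho* — last vowel /o/ (a non-high vowel) → -efe → *nehoefe*.

nehoefe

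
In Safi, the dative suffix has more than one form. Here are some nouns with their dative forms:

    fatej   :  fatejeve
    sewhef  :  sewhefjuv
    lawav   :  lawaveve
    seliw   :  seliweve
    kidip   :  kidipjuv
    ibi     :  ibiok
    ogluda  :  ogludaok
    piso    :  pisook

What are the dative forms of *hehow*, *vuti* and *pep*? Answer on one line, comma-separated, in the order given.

The pattern is voicing of the final sound: -juv when the stem ends in a voiceless consonant (*sewhef*, *kidip*); -eve when the stem ends in a voiced consonant (*fatej*, *lawav*, *seliw*); -ok when the stem ends in a vowel (*ibi*, *ogluda*, *piso*).
*hehow*: final sound = /w/, a voiced consonant → -eve → *hehoweve*.
*vuti*: final sound = /i/, a vowel → -ok → *vutiok*.
Since the final sound of *pep* is /p/ (a voiceless consonant), it takes -juv, giving *pepjuv*.

hehoweve, vutiok, pepjuv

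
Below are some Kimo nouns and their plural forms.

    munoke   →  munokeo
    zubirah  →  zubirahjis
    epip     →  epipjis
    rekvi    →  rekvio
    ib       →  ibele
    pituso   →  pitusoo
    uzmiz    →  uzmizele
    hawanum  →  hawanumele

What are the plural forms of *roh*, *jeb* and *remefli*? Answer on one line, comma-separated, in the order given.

The pattern is voicing of the final sound: -jis when the stem ends in a voiceless consonant (*zubirah*, *epip*); -ele when the stem ends in a voiced consonant (*ib*, *uzmiz*, *hawanum*); -o when the stem ends in a vowel (*munoke*, *rekvi*, *pituso*).
*roh* — final sound /h/ (a voiceless consonant) → -jis → *rohjis*.
*jeb*: final sound = /b/, a voiced consonant → -ele → *jebele*.
*remefli*: final sound = /i/, a vowel → -o → *remeflio*.

rohjis, jebele, remeflio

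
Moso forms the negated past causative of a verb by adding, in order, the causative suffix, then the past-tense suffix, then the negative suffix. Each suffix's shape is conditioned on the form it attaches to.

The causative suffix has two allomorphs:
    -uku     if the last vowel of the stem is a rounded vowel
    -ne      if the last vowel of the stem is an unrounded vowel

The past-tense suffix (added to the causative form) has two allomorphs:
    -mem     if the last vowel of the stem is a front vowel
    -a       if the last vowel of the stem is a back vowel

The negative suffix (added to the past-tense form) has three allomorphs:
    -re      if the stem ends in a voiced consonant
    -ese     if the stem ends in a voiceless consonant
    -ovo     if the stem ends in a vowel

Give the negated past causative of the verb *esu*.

The last vowel of *esu* is /u/, which is a rounded vowel, so the causative suffix is -uku, giving *esuuku*.
The causative form *esuuku*: last vowel = /u/, a back vowel → -a → *esuukua*.
The final sound of the past-tense form *esuukua* is /a/, which is a vowel, so the negative suffix is -ovo, giving *esuukuaovo*.

esuukuaovo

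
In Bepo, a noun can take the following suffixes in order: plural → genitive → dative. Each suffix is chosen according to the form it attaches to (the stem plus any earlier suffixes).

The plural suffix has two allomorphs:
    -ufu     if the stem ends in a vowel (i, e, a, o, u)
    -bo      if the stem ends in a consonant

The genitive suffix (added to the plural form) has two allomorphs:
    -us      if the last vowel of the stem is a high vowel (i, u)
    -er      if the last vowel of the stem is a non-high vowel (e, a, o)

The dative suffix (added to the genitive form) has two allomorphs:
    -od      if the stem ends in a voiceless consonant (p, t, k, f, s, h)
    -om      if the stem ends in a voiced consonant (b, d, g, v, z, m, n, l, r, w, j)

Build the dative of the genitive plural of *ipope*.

ipopeufuusod

Since the final sound of *ipope* is /e/ (a vowel), it takes -ufu, giving *ipopeufu*.
The last vowel of the plural form *ipopeufu* is /u/, which is a high vowel, so the genitive suffix is -us, giving *ipopeufuus*.
Since the final consonant of the genitive form *ipopeufuus* is /s/ (voiceless), it takes -od, giving *ipopeufuusod*.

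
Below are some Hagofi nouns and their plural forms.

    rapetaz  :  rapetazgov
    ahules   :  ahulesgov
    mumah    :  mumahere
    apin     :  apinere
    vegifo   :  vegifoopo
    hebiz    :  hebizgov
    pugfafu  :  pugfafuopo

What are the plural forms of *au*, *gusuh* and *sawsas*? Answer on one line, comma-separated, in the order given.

The suffix is conditioned by the final sound: -gov when the stem ends in a sibilant (*rapetaz*, *ahules*, *hebiz*); -ere when the stem ends in a non-sibilant consonant (*mumah*, *apin*); -opo when the stem ends in a vowel (*vegifo*, *pugfafu*).
Since the final sound of *au* is /u/ (a vowel), it takes -opo, giving *auopo*.
The final sound of *gusuh* is /h/, which is a non-sibilant consonant, so the suffix is -ere, giving *gusuhere*.
*sawsas* — final sound /s/ (a sibilant) → -gov → *sawsasgov*.

auopo, gusuhere, sawsasgov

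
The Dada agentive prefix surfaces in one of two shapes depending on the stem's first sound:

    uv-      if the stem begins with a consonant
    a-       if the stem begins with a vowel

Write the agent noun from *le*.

*le* — first sound /l/ (a consonant) → uv- → *uvle*.

uvle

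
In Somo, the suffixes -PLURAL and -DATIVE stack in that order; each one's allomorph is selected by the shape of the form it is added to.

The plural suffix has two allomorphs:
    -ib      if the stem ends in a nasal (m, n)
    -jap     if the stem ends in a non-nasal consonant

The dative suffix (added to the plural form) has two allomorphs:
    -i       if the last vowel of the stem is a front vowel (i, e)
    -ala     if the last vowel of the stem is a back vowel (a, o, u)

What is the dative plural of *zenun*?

The final consonant of *zenun* is /n/, which is a nasal, so the plural suffix is -ib, giving *zenunib*.
Since the last vowel of the plural form *zenunib* is /i/ (a front vowel), it takes -i, giving *zenunibi*.

zenunibi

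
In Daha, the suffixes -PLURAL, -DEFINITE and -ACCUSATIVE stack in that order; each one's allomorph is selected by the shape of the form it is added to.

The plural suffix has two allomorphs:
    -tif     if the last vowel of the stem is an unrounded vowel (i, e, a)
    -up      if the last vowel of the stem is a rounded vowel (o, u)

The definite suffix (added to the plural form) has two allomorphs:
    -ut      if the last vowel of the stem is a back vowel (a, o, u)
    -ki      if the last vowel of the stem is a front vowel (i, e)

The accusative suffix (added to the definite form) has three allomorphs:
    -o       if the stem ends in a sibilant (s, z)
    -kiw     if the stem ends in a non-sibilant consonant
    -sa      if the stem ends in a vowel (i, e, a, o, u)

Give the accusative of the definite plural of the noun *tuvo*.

tuvouputkiw

*tuvo*: last vowel = /o/, a rounded vowel → -up → *tuvoup*.
The last vowel of the plural form *tuvoup* is /u/, which is a back vowel, so the definite suffix is -ut, giving *tuvouput*.
The definite form *tuvouput*: final sound = /t/, a non-sibilant consonant → -kiw → *tuvouputkiw*.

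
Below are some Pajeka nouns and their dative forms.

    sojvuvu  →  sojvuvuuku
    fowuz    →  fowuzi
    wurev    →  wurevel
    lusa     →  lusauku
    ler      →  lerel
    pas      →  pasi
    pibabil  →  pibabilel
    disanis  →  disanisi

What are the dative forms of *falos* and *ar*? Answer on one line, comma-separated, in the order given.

The pattern is sibilance of the final sound: -i when the stem ends in a sibilant (*fowuz*, *pas*, *disanis*); -el when the stem ends in a non-sibilant consonant (*wurev*, *ler*, *pibabil*); -uku when the stem ends in a vowel (*sojvuvu*, *lusa*).
The final sound of *falos* is /s/, which is a sibilant, so the suffix is -i, giving *falosi*.
The final sound of *ar* is /r/, which is a non-sibilant consonant, so the suffix is -el, giving *arel*.

falosi, arel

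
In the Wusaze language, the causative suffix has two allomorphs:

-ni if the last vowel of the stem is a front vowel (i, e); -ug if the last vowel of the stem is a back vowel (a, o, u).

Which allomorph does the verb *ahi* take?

-ni

Since the last vowel of *ahi* is /i/ (a front vowel), it takes -ni.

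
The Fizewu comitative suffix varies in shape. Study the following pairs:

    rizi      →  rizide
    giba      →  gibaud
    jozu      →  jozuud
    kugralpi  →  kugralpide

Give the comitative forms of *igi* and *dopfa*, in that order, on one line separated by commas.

igide, dopfaud

The alternation tracks the last vowel of the stem — -de when the last vowel of the stem is a front vowel (*rizi*, *kugralpi*); -ud when the last vowel of the stem is a back vowel (*giba*, *jozu*).
The last vowel of *igi* is /i/, which is a front vowel, so the suffix is -de, giving *igide*.
The last vowel of *dopfa* is /a/, which is a back vowel, so the suffix is -ud, giving *dopfaud*.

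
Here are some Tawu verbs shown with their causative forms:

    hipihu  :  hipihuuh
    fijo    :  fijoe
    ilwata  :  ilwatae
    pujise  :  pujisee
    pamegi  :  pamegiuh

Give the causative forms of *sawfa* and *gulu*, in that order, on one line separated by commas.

sawfae, guluuh

The suffix is conditioned by the last vowel: -uh when the last vowel of the stem is a high vowel (*hipihu*, *pamegi*); -e when the last vowel of the stem is a non-high vowel (*fijo*, *ilwata*, *pujise*).
*sawfa* — last vowel /a/ (a non-high vowel) → -e → *sawfae*.
The last vowel of *gulu* is /u/, which is a high vowel, so the suffix is -uh, giving *guluuh*.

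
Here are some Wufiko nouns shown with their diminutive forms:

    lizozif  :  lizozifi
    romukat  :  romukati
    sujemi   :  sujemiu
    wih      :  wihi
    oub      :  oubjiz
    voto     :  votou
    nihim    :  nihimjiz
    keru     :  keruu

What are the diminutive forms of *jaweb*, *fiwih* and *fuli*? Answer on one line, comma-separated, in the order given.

The alternation tracks the final sound of the stem — -i when the stem ends in a voiceless consonant (*lizozif*, *romukat*, *wih*); -jiz when the stem ends in a voiced consonant (*oub*, *nihim*); -u when the stem ends in a vowel (*sujemi*, *voto*, *keru*).
Since the final sound of *jaweb* is /b/ (a voiced consonant), it takes -jiz, giving *jawebjiz*.
Since the final sound of *fiwih* is /h/ (a voiceless consonant), it takes -i, giving *fiwihi*.
Since the final sound of *fuli* is /i/ (a vowel), it takes -u, giving *fuliu*.

jawebjiz, fiwihi, fuliu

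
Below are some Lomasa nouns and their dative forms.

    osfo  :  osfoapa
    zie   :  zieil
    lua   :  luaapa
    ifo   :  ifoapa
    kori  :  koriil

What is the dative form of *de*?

The suffix is conditioned by the last vowel: -il when the last vowel of the stem is a front vowel (*zie*, *kori*); -apa when the last vowel of the stem is a back vowel (*osfo*, *lua*, *ifo*).
Since the last vowel of *de* is /e/ (a front vowel), it takes -il, giving *deil*.

deil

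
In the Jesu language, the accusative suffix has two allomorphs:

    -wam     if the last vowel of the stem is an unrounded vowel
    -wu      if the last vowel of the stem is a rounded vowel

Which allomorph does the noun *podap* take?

-wam

Since the last vowel of *podap* is /a/ (an unrounded vowel), it takes -wam.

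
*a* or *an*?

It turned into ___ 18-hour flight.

The indefinite article is chosen by the initial *sound* of the following word, not its spelling.
The number *18* is spoken "eighteen", beginning with /ˌeɪˈtiːn/ — a vowel sound.
So the article is *an*: It turned into an 18-hour flight.

an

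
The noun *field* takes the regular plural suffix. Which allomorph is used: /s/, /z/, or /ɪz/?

/z/

The stem *field* ends in a voiced non-sibilant sound.
The plural suffix surfaces as /ɪz/ after sibilants, /s/ after other voiceless consonants, and /z/ after other voiced sounds.
So the plural -s on *field* is pronounced /z/.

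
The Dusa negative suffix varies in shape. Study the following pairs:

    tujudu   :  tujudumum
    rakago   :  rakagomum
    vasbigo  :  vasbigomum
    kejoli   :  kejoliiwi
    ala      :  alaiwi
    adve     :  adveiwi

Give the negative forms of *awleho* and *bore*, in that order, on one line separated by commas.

The suffix is conditioned by the last vowel: -mum when the last vowel of the stem is a rounded vowel (*tujudu*, *rakago*, *vasbigo*); -iwi when the last vowel of the stem is an unrounded vowel (*kejoli*, *ala*, *adve*).
*awleho*: last vowel = /o/, a rounded vowel → -mum → *awlehomum*.
Since the last vowel of *bore* is /e/ (an unrounded vowel), it takes -iwi, giving *boreiwi*.

awlehomum, boreiwi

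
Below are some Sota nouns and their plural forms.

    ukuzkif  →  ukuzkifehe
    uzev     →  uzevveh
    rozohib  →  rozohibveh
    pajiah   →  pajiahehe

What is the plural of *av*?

avveh

Looking at the final consonant of each stem: -ehe when the stem ends in a voiceless consonant (*ukuzkif*, *pajiah*); -veh when the stem ends in a voiced consonant (*uzev*, *rozohib*).
*av* — final consonant /v/ (voiced) → -veh → *avveh*.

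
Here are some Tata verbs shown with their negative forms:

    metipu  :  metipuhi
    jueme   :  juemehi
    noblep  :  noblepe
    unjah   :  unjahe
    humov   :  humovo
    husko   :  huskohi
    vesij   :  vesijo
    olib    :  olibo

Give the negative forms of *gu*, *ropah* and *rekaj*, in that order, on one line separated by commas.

Looking at the final sound of each stem: -e when the stem ends in a voiceless consonant (*noblep*, *unjah*); -o when the stem ends in a voiced consonant (*humov*, *vesij*, *olib*); -hi when the stem ends in a vowel (*metipu*, *jueme*, *husko*).
*gu* — final sound /u/ (a vowel) → -hi → *guhi*.
Since the final sound of *ropah* is /h/ (a voiceless consonant), it takes -e, giving *ropahe*.
The final sound of *rekaj* is /j/, which is a voiced consonant, so the suffix is -o, giving *rekajo*.

guhi, ropahe, rekajo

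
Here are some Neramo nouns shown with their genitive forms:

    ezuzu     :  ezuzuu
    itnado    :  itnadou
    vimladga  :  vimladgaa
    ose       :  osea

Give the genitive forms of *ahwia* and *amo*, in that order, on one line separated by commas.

ahwiaa, amou

The suffix is conditioned by the last vowel: -u when the last vowel of the stem is a rounded vowel (*ezuzu*, *itnado*); -a when the last vowel of the stem is an unrounded vowel (*vimladga*, *ose*).
*ahwia* — last vowel /a/ (an unrounded vowel) → -a → *ahwiaa*.
*amo* — last vowel /o/ (a rounded vowel) → -u → *amou*.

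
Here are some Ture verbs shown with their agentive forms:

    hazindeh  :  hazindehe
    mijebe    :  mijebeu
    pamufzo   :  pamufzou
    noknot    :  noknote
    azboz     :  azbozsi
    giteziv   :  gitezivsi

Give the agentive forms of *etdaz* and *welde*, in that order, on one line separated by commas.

The pattern is voicing of the final sound: -e when the stem ends in a voiceless consonant (*hazindeh*, *noknot*); -si when the stem ends in a voiced consonant (*azboz*, *giteziv*); -u when the stem ends in a vowel (*mijebe*, *pamufzo*).
*etdaz*: final sound = /z/, a voiced consonant → -si → *etdazsi*.
*welde* — final sound /e/ (a vowel) → -u → *weldeu*.

etdazsi, weldeu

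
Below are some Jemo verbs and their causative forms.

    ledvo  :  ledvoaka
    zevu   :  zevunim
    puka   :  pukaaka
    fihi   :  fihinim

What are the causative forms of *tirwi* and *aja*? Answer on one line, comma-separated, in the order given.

The pattern is height harmony: -nim when the last vowel of the stem is a high vowel (*zevu*, *fihi*); -aka when the last vowel of the stem is a non-high vowel (*ledvo*, *puka*).
Since the last vowel of *tirwi* is /i/ (a high vowel), it takes -nim, giving *tirwinim*.
Since the last vowel of *aja* is /a/ (a non-high vowel), it takes -aka, giving *ajaaka*.

tirwinim, ajaaka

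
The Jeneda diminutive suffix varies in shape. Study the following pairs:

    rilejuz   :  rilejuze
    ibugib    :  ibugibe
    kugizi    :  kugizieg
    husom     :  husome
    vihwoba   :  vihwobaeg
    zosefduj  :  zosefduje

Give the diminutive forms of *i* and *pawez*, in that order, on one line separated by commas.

The alternation tracks the final sound of the stem — -e when the stem ends in a consonant (*rilejuz*, *ibugib*, *husom*, *zosefduj*); -eg when the stem ends in a vowel (*kugizi*, *vihwoba*).
*i* — final sound /i/ (a vowel) → -eg → *ieg*.
The final sound of *pawez* is /z/, which is a consonant, so the suffix is -e, giving *paweze*.

ieg, paweze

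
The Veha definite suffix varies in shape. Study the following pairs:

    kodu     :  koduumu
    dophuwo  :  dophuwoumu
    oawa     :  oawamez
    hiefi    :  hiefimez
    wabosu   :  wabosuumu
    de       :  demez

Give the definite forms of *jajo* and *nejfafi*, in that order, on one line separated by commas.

The pattern is rounding harmony: -umu when the last vowel of the stem is a rounded vowel (*kodu*, *dophuwo*, *wabosu*); -mez when the last vowel of the stem is an unrounded vowel (*oawa*, *hiefi*, *de*).
The last vowel of *jajo* is /o/, which is a rounded vowel, so the suffix is -umu, giving *jajoumu*.
*nejfafi* — last vowel /i/ (an unrounded vowel) → -mez → *nejfafimez*.

jajoumu, nejfafimez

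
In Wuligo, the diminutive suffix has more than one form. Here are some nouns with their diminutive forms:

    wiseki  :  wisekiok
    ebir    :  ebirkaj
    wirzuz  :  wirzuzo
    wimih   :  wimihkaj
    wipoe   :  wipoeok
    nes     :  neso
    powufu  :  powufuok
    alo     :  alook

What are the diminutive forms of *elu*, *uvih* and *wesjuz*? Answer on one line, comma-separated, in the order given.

eluok, uvihkaj, wesjuzo

Looking at the final sound of each stem: -o when the stem ends in a sibilant (*wirzuz*, *nes*); -kaj when the stem ends in a non-sibilant consonant (*ebir*, *wimih*); -ok when the stem ends in a vowel (*wiseki*, *wipoe*, *powufu*, *alo*).
Since the final sound of *elu* is /u/ (a vowel), it takes -ok, giving *eluok*.
The final sound of *uvih* is /h/, which is a non-sibilant consonant, so the suffix is -kaj, giving *uvihkaj*.
The final sound of *wesjuz* is /z/, which is a sibilant, so the suffix is -o, giving *wesjuzo*.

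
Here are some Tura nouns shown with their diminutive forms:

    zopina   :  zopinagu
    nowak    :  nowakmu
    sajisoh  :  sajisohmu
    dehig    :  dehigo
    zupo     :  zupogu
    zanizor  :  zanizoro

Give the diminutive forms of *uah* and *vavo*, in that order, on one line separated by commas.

uahmu, vavogu

The pattern is voicing of the final sound: -mu when the stem ends in a voiceless consonant (*nowak*, *sajisoh*); -o when the stem ends in a voiced consonant (*dehig*, *zanizor*); -gu when the stem ends in a vowel (*zopina*, *zupo*).
The final sound of *uah* is /h/, which is a voiceless consonant, so the suffix is -mu, giving *uahmu*.
Since the final sound of *vavo* is /o/ (a vowel), it takes -gu, giving *vavogu*.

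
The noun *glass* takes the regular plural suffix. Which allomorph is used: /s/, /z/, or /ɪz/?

The stem *glass* ends in a sibilant (/s, z, ʃ, ʒ, tʃ, dʒ/).
The plural suffix surfaces as /ɪz/ after sibilants, /s/ after other voiceless consonants, and /z/ after other voiced sounds.
So the plural -s on *glass* is pronounced /ɪz/.

/ɪz/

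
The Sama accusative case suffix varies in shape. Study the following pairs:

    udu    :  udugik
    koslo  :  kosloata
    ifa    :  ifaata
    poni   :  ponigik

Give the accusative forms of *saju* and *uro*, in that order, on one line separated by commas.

sajugik, uroata

Looking at the last vowel of each stem: -gik when the last vowel of the stem is a high vowel (*udu*, *poni*); -ata when the last vowel of the stem is a non-high vowel (*koslo*, *ifa*).
Since the last vowel of *saju* is /u/ (a high vowel), it takes -gik, giving *sajugik*.
*uro* — last vowel /o/ (a non-high vowel) → -ata → *uroata*.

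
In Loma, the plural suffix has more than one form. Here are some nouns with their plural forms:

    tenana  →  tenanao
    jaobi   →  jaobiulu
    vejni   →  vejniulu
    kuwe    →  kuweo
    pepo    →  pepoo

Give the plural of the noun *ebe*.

ebeo

Looking at the last vowel of each stem: -ulu when the last vowel of the stem is a high vowel (*jaobi*, *vejni*); -o when the last vowel of the stem is a non-high vowel (*tenana*, *kuwe*, *pepo*).
The last vowel of *ebe* is /e/, which is a non-high vowel, so the suffix is -o, giving *ebeo*.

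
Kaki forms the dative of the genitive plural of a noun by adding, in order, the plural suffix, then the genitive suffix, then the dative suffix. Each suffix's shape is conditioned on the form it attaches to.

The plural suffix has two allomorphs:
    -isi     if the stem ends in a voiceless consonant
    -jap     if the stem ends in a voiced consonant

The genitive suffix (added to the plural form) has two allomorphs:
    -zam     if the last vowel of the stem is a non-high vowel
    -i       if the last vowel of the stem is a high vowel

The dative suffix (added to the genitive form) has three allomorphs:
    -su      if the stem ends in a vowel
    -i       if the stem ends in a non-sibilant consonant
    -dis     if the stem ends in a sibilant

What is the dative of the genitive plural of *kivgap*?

kivgapisiisu

Since the final consonant of *kivgap* is /p/ (voiceless), it takes -isi, giving *kivgapisi*.
The plural form *kivgapisi*: last vowel = /i/, a high vowel → -i → *kivgapisii*.
The final sound of the genitive form *kivgapisii* is /i/, which is a vowel, so the dative suffix is -su, giving *kivgapisiisu*.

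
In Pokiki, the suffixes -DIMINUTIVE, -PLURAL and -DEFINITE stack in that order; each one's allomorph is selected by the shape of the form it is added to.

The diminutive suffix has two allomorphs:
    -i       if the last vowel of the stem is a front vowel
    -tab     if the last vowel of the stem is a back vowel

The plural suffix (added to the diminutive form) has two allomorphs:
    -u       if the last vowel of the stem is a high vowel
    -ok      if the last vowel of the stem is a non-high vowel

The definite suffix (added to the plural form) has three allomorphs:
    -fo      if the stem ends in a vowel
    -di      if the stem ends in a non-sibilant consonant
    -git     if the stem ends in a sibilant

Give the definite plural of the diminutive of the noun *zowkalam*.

zowkalamtabokdi

The last vowel of *zowkalam* is /a/, which is a back vowel, so the diminutive suffix is -tab, giving *zowkalamtab*.
The diminutive form *zowkalamtab* — last vowel /a/ (a non-high vowel) → -ok → *zowkalamtabok*.
Since the final sound of the plural form *zowkalamtabok* is /k/ (a non-sibilant consonant), it takes -di, giving *zowkalamtabokdi*.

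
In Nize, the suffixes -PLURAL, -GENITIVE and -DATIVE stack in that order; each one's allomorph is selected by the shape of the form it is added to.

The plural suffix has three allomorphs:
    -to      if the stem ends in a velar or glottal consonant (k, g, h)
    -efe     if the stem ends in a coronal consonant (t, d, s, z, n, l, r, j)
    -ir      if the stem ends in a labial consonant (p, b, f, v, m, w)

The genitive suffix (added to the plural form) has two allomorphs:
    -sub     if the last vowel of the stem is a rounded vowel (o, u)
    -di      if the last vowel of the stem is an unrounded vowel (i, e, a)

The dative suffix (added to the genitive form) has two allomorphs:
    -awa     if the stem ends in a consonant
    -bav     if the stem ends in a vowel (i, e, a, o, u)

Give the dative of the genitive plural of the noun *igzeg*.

*igzeg*: final consonant = /g/, velar/glottal → -to → *igzegto*.
The last vowel of the plural form *igzegto* is /o/, which is a rounded vowel, so the genitive suffix is -sub, giving *igzegtosub*.
The final sound of the genitive form *igzegtosub* is /b/, which is a consonant, so the dative suffix is -awa, giving *igzegtosubawa*.

igzegtosubawa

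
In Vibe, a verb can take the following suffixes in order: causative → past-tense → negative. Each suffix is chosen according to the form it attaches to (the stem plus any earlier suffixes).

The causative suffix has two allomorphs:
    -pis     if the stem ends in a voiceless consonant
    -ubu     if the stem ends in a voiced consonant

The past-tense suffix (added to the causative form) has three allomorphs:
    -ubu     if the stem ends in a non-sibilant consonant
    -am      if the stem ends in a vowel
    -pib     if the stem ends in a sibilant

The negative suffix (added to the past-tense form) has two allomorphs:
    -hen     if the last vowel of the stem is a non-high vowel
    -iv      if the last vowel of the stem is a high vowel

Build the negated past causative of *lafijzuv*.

Since the final consonant of *lafijzuv* is /v/ (voiced), it takes -ubu, giving *lafijzuvubu*.
Since the final sound of the causative form *lafijzuvubu* is /u/ (a vowel), it takes -am, giving *lafijzuvubuam*.
The past-tense form *lafijzuvubuam* — last vowel /a/ (a non-high vowel) → -hen → *lafijzuvubuamhen*.

lafijzuvubuamhen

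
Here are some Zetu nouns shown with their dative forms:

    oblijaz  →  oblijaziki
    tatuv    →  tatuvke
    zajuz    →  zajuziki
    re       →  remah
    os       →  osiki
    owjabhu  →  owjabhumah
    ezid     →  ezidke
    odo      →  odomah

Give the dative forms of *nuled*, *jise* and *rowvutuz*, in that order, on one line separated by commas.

Looking at the final sound of each stem: -iki when the stem ends in a sibilant (*oblijaz*, *zajuz*, *os*); -ke when the stem ends in a non-sibilant consonant (*tatuv*, *ezid*); -mah when the stem ends in a vowel (*re*, *owjabhu*, *odo*).
*nuled* — final sound /d/ (a non-sibilant consonant) → -ke → *nuledke*.
The final sound of *jise* is /e/, which is a vowel, so the suffix is -mah, giving *jisemah*.
The final sound of *rowvutuz* is /z/, which is a sibilant, so the suffix is -iki, giving *rowvutuziki*.

nuledke, jisemah, rowvutuziki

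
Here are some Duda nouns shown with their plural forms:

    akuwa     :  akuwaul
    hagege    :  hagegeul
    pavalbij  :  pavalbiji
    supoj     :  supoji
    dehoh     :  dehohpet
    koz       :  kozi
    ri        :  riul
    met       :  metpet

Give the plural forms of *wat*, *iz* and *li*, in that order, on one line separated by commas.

The pattern is voicing of the final sound: -pet when the stem ends in a voiceless consonant (*dehoh*, *met*); -i when the stem ends in a voiced consonant (*pavalbij*, *supoj*, *koz*); -ul when the stem ends in a vowel (*akuwa*, *hagege*, *ri*).
*wat*: final sound = /t/, a voiceless consonant → -pet → *watpet*.
*iz*: final sound = /z/, a voiced consonant → -i → *izi*.
The final sound of *li* is /i/, which is a vowel, so the suffix is -ul, giving *liul*.

watpet, izi, liul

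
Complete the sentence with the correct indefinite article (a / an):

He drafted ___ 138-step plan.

The indefinite article is chosen by the initial *sound* of the following word, not its spelling.
The number *138* is spoken "one hundred …", beginning with /wʌn/ — a consonant sound.
So the article is *a*: He drafted a 138-step plan.

a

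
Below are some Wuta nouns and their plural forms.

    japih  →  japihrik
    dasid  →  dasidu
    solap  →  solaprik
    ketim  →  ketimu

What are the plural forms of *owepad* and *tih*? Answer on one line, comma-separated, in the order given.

The alternation tracks the final consonant of the stem — -rik when the stem ends in a voiceless consonant (*japih*, *solap*); -u when the stem ends in a voiced consonant (*dasid*, *ketim*).
*owepad*: final consonant = /d/, voiced → -u → *owepadu*.
The final consonant of *tih* is /h/, which is voiceless, so the suffix is -rik, giving *tihrik*.

owepadu, tihrik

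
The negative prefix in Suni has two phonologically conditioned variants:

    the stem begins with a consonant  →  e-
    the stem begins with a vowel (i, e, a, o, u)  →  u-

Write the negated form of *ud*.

Since the first sound of *ud* is /u/ (a vowel), it takes u-, giving *uud*.

uud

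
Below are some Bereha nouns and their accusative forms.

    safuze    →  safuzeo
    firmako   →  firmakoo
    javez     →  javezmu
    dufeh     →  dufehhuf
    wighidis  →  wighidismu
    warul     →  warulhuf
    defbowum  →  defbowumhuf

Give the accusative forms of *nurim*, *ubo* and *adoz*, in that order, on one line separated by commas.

The pattern is sibilance of the final sound: -mu when the stem ends in a sibilant (*javez*, *wighidis*); -huf when the stem ends in a non-sibilant consonant (*dufeh*, *warul*, *defbowum*); -o when the stem ends in a vowel (*safuze*, *firmako*).
*nurim* — final sound /m/ (a non-sibilant consonant) → -huf → *nurimhuf*.
*ubo*: final sound = /o/, a vowel → -o → *uboo*.
Since the final sound of *adoz* is /z/ (a sibilant), it takes -mu, giving *adozmu*.

nurimhuf, uboo, adozmu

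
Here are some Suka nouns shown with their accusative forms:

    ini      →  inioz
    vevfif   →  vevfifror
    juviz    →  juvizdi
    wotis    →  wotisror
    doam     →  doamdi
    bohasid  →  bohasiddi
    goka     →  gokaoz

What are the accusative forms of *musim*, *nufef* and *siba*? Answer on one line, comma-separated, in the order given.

The alternation tracks the final sound of the stem — -ror when the stem ends in a voiceless consonant (*vevfif*, *wotis*); -di when the stem ends in a voiced consonant (*juviz*, *doam*, *bohasid*); -oz when the stem ends in a vowel (*ini*, *goka*).
The final sound of *musim* is /m/, which is a voiced consonant, so the suffix is -di, giving *musimdi*.
The final sound of *nufef* is /f/, which is a voiceless consonant, so the suffix is -ror, giving *nufefror*.
The final sound of *siba* is /a/, which is a vowel, so the suffix is -oz, giving *sibaoz*.

musimdi, nufefror, sibaoz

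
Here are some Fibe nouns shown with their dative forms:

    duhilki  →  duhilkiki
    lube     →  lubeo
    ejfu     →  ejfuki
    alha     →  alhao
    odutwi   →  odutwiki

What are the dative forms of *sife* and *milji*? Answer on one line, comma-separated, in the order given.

Looking at the last vowel of each stem: -ki when the last vowel of the stem is a high vowel (*duhilki*, *ejfu*, *odutwi*); -o when the last vowel of the stem is a non-high vowel (*lube*, *alha*).
The last vowel of *sife* is /e/, which is a non-high vowel, so the suffix is -o, giving *sifeo*.
*milji*: last vowel = /i/, a high vowel → -ki → *miljiki*.

sifeo, miljiki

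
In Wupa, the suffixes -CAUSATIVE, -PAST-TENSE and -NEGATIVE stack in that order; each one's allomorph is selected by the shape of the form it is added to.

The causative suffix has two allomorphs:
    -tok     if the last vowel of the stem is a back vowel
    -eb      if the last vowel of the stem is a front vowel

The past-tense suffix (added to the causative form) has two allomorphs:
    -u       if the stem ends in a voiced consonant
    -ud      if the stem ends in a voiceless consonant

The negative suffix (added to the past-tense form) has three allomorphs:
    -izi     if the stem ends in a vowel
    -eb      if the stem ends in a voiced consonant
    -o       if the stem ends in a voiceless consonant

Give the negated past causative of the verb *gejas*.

*gejas* — last vowel /a/ (a back vowel) → -tok → *gejastok*.
The causative form *gejastok* — final consonant /k/ (voiceless) → -ud → *gejastokud*.
Since the final sound of the past-tense form *gejastokud* is /d/ (a voiced consonant), it takes -eb, giving *gejastokudeb*.

gejastokudeb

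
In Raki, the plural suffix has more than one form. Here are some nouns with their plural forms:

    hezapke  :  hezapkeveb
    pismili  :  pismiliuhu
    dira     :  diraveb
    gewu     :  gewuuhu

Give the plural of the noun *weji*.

The pattern is height harmony: -uhu when the last vowel of the stem is a high vowel (*pismili*, *gewu*); -veb when the last vowel of the stem is a non-high vowel (*hezapke*, *dira*).
The last vowel of *weji* is /i/, which is a high vowel, so the suffix is -uhu, giving *wejiuhu*.

wejiuhu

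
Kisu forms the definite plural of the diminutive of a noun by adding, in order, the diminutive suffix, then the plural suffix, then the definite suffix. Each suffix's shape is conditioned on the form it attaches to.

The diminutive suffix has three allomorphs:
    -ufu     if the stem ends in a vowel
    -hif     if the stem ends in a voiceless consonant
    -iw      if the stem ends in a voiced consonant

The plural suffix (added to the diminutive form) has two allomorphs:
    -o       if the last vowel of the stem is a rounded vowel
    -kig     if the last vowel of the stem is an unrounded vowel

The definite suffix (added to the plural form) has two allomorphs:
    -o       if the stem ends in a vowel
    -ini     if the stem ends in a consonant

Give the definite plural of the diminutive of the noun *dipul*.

dipuliwkigini

*dipul* — final sound /l/ (a voiced consonant) → -iw → *dipuliw*.
The diminutive form *dipuliw* — last vowel /i/ (an unrounded vowel) → -kig → *dipuliwkig*.
Since the final sound of the plural form *dipuliwkig* is /g/ (a consonant), it takes -ini, giving *dipuliwkigini*.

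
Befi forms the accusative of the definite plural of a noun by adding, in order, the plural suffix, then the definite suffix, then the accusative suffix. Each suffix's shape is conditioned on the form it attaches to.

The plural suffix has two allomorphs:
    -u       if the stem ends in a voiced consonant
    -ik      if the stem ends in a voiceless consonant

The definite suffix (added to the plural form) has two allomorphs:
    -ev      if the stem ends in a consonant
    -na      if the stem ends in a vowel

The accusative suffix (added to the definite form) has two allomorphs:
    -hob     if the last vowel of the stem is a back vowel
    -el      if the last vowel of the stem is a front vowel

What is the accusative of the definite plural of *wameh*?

wamehikevel

*wameh*: final consonant = /h/, voiceless → -ik → *wamehik*.
The plural form *wamehik*: final sound = /k/, a consonant → -ev → *wamehikev*.
Since the last vowel of the definite form *wamehikev* is /e/ (a front vowel), it takes -el, giving *wamehikevel*.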